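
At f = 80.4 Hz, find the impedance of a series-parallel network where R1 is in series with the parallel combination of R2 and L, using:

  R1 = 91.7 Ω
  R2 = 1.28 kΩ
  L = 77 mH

Step 1 — Angular frequency: ω = 2π·f = 2π·80.4 = 505.2 rad/s.
Step 2 — Component impedances:
  R1: Z = R = 91.7 Ω
  R2: Z = R = 1280 Ω
  L: Z = jωL = j·505.2·0.077 = 0 + j38.9 Ω
Step 3 — Parallel branch: R2 || L = 1/(1/R2 + 1/L) = 1.181 + j38.86 Ω.
Step 4 — Series with R1: Z_total = R1 + (R2 || L) = 92.88 + j38.86 Ω = 100.7∠22.7° Ω.

Z = 92.88 + j38.86 Ω = 100.7∠22.7° Ω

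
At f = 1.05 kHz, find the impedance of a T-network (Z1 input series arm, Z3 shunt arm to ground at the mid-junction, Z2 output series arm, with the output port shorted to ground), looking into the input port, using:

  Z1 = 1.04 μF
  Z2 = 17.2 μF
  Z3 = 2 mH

Step 1 — Angular frequency: ω = 2π·f = 2π·1050 = 6597 rad/s.
Step 2 — Component impedances:
  Z1: Z = 1/(jωC) = -j/(ω·C) = 0 - j145.7 Ω
  Z2: Z = 1/(jωC) = -j/(ω·C) = 0 - j8.813 Ω
  Z3: Z = jωL = j·6597·0.002 = 0 + j13.19 Ω
Step 3 — With the output port shorted to ground, the output series arm Z2 runs from the junction to ground; the shunt arm Z3 also runs from the junction to ground. They appear in parallel: Z3 || Z2 = 0 - j26.53 Ω.
Step 4 — Series with input arm Z1: Z_in = Z1 + (Z3 || Z2) = 0 - j172.3 Ω = 172.3∠-90.0° Ω.

Z = 0 - j172.3 Ω = 172.3∠-90.0° Ω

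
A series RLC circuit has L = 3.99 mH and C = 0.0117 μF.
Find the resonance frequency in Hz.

Step 1 — Resonance condition Im(Z)=0 gives ω₀ = 1/√(LC).
Step 2 — ω₀ = 1/√(0.00399·1.17e-08) = 1.464e+05 rad/s.
Step 3 — f₀ = ω₀/(2π) = 2.329e+04 Hz.

f₀ = 2.329e+04 Hz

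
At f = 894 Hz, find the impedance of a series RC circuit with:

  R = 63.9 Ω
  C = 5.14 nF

Step 1 — Angular frequency: ω = 2π·f = 2π·894 = 5617 rad/s.
Step 2 — Component impedances:
  R: Z = R = 63.9 Ω
  C: Z = 1/(jωC) = -j/(ω·C) = 0 - j3.464e+04 Ω
Step 3 — Series combination: Z_total = R + C = 63.9 - j3.464e+04 Ω = 3.464e+04∠-89.9° Ω.

Z = 63.9 - j3.464e+04 Ω = 3.464e+04∠-89.9° Ω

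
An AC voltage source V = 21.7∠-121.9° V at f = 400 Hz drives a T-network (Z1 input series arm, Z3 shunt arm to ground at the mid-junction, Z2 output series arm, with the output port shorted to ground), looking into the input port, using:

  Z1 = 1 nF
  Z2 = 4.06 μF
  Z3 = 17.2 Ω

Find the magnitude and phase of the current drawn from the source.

Step 1 — Angular frequency: ω = 2π·f = 2π·400 = 2513 rad/s.
Step 2 — Component impedances:
  Z1: Z = 1/(jωC) = -j/(ω·C) = 0 - j3.979e+05 Ω
  Z2: Z = 1/(jωC) = -j/(ω·C) = 0 - j98 Ω
  Z3: Z = R = 17.2 Ω
Step 3 — With the output port shorted to ground, the output series arm Z2 runs from the junction to ground; the shunt arm Z3 also runs from the junction to ground. They appear in parallel: Z3 || Z2 = 16.69 - j2.929 Ω.
Step 4 — Series with input arm Z1: Z_in = Z1 + (Z3 || Z2) = 16.69 - j3.979e+05 Ω = 3.979e+05∠-90.0° Ω.
Step 5 — Source phasor: V = 21.7∠-121.9° V = -11.47 - j18.42 V.
Step 6 — Ohm's law: I = V / Z_total = (-11.47 - j18.42) / (16.69 - j3.979e+05) = 4.63e-05 - j2.882e-05 A.
Step 7 — Convert to polar: |I| = 5.454e-05 A, ∠I = -31.9°.

I = 5.454e-05∠-31.9° A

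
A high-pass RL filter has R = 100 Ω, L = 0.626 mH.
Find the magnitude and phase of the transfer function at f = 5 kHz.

Step 1 — Angular frequency: ω = 2π·5000 = 3.142e+04 rad/s.
Step 2 — Transfer function: H(jω) = jωL/(R + jωL).
Step 3 — Numerator jωL = j·19.67; denominator R + jωL = 100 + j19.67.
Step 4 — H = 0.03724 + j0.1893.
Step 5 — Magnitude: |H| = 0.193 (-14.3 dB); phase: φ = 78.9°.

|H| = 0.193 (-14.3 dB), φ = 78.9°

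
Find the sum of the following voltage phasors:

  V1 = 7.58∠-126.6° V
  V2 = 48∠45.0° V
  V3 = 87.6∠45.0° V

Step 1 — Convert each phasor to rectangular form:
  V1 = 7.58·(cos(-126.6°) + j·sin(-126.6°)) = -4.519 - j6.085 V
  V2 = 48·(cos(45.0°) + j·sin(45.0°)) = 33.94 + j33.94 V
  V3 = 87.6·(cos(45.0°) + j·sin(45.0°)) = 61.94 + j61.94 V
Step 2 — Sum components: V_total = 91.36 + j89.8 V.
Step 3 — Convert to polar: |V_total| = 128.1 V, ∠V_total = 44.5°.

V_total = 128.1∠44.5° V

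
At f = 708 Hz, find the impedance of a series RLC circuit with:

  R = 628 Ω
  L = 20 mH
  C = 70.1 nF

Step 1 — Angular frequency: ω = 2π·f = 2π·708 = 4448 rad/s.
Step 2 — Component impedances:
  R: Z = R = 628 Ω
  L: Z = jωL = j·4448·0.02 = 0 + j88.97 Ω
  C: Z = 1/(jωC) = -j/(ω·C) = 0 - j3207 Ω
Step 3 — Series combination: Z_total = R + L + C = 628 - j3118 Ω = 3180∠-78.6° Ω.

Z = 628 - j3118 Ω = 3180∠-78.6° Ω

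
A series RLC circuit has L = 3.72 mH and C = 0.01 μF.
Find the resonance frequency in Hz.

Step 1 — Resonance condition Im(Z)=0 gives ω₀ = 1/√(LC).
Step 2 — ω₀ = 1/√(0.00372·1e-08) = 1.64e+05 rad/s.
Step 3 — f₀ = ω₀/(2π) = 2.609e+04 Hz.

f₀ = 2.609e+04 Hz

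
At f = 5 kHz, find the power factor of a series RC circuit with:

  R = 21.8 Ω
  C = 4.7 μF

Step 1 — Angular frequency: ω = 2π·f = 2π·5000 = 3.142e+04 rad/s.
Step 2 — Component impedances:
  R: Z = R = 21.8 Ω
  C: Z = 1/(jωC) = -j/(ω·C) = 0 - j6.773 Ω
Step 3 — Series combination: Z_total = R + C = 21.8 - j6.773 Ω = 22.83∠-17.3° Ω.
Step 4 — Power factor: PF = cos(φ) = Re(Z)/|Z| = 21.8/22.828 = 0.955.
Step 5 — Type: Im(Z) = -6.773 ⇒ leading (phase φ = -17.3°).

PF = 0.955 (leading, φ = -17.3°)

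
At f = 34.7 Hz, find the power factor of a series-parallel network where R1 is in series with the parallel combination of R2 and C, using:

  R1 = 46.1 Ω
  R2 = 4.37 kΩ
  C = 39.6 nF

Step 1 — Angular frequency: ω = 2π·f = 2π·34.7 = 218 rad/s.
Step 2 — Component impedances:
  R1: Z = R = 46.1 Ω
  R2: Z = R = 4370 Ω
  C: Z = 1/(jωC) = -j/(ω·C) = 0 - j1.158e+05 Ω
Step 3 — Parallel branch: R2 || C = 1/(1/R2 + 1/C) = 4364 - j164.6 Ω.
Step 4 — Series with R1: Z_total = R1 + (R2 || C) = 4410 - j164.6 Ω = 4413∠-2.1° Ω.
Step 5 — Power factor: PF = cos(φ) = Re(Z)/|Z| = 4410/4413 = 0.9993.
Step 6 — Type: Im(Z) = -164.6 ⇒ leading (phase φ = -2.1°).

PF = 0.9993 (leading, φ = -2.1°)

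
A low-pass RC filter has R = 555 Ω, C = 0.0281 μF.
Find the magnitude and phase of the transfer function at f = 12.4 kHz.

Step 1 — Angular frequency: ω = 2π·1.24e+04 = 7.791e+04 rad/s.
Step 2 — Transfer function: H(jω) = 1/(1 + jωRC).
Step 3 — Denominator: 1 + jωRC = 1 + j·7.791e+04·555·2.81e-08 = 1 + j1.215.
Step 4 — H = 0.4038 - j0.4907.
Step 5 — Magnitude: |H| = 0.6355 (-3.9 dB); phase: φ = -50.5°.

|H| = 0.6355 (-3.9 dB), φ = -50.5°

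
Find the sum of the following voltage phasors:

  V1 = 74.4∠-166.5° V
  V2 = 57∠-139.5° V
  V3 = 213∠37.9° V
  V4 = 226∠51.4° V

Step 1 — Convert each phasor to rectangular form:
  V1 = 74.4·(cos(-166.5°) + j·sin(-166.5°)) = -72.34 - j17.37 V
  V2 = 57·(cos(-139.5°) + j·sin(-139.5°)) = -43.34 - j37.02 V
  V3 = 213·(cos(37.9°) + j·sin(37.9°)) = 168.1 + j130.8 V
  V4 = 226·(cos(51.4°) + j·sin(51.4°)) = 141 + j176.6 V
Step 2 — Sum components: V_total = 193.4 + j253.1 V.
Step 3 — Convert to polar: |V_total| = 318.5 V, ∠V_total = 52.6°.

V_total = 318.5∠52.6° V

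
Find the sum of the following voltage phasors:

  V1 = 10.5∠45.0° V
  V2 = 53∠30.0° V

Step 1 — Convert each phasor to rectangular form:
  V1 = 10.5·(cos(45.0°) + j·sin(45.0°)) = 7.425 + j7.425 V
  V2 = 53·(cos(30.0°) + j·sin(30.0°)) = 45.9 + j26.5 V
Step 2 — Sum components: V_total = 53.32 + j33.92 V.
Step 3 — Convert to polar: |V_total| = 63.2 V, ∠V_total = 32.5°.

V_total = 63.2∠32.5° V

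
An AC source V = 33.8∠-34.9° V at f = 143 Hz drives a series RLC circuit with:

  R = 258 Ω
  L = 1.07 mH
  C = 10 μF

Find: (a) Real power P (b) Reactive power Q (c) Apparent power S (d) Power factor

Step 1 — Angular frequency: ω = 2π·f = 2π·143 = 898.5 rad/s.
Step 2 — Component impedances:
  R: Z = R = 258 Ω
  L: Z = jωL = j·898.5·0.00107 = 0 + j0.9614 Ω
  C: Z = 1/(jωC) = -j/(ω·C) = 0 - j111.3 Ω
Step 3 — Series combination: Z_total = R + L + C = 258 - j110.3 Ω = 280.6∠-23.2° Ω.
Step 4 — Source phasor: V = 33.8∠-34.9° V = 27.72 - j19.34 V.
Step 5 — Current: I = V / Z = 0.1179 - j0.02452 A = 0.1205∠-11.7° A.
Step 6 — Complex power: S = V·I* = 3.743 - j1.601 VA.
Step 7 — Real power: P = Re(S) = 3.743 W.
Step 8 — Reactive power: Q = Im(S) = -1.601 VAR.
Step 9 — Apparent power: |S| = 4.071 VA.
Step 10 — Power factor: PF = P/|S| = 0.9194 (leading).

(a) P = 3.743 W  (b) Q = -1.601 VAR  (c) S = 4.071 VA  (d) PF = 0.9194 (leading)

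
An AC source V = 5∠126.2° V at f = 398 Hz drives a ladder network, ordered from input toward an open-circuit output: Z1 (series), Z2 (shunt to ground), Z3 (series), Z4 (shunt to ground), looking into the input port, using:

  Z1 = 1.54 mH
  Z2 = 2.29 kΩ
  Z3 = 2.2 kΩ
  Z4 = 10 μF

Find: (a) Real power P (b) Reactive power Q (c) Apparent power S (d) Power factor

Step 1 — Angular frequency: ω = 2π·f = 2π·398 = 2501 rad/s.
Step 2 — Component impedances:
  Z1: Z = jωL = j·2501·0.00154 = 0 + j3.851 Ω
  Z2: Z = R = 2290 Ω
  Z3: Z = R = 2200 Ω
  Z4: Z = 1/(jωC) = -j/(ω·C) = 0 - j39.99 Ω
Step 3 — Ladder network (open output): work backward from the far end, alternating series and parallel combinations. Z_in = 1122 - j6.55 Ω = 1122∠-0.3° Ω.
Step 4 — Source phasor: V = 5∠126.2° V = -2.953 + j4.035 V.
Step 5 — Current: I = V / Z = -0.002652 + j0.00358 A = 0.004456∠126.5° A.
Step 6 — Complex power: S = V·I* = 0.02228 - j0.00013 VA.
Step 7 — Real power: P = Re(S) = 0.02228 W.
Step 8 — Reactive power: Q = Im(S) = -0.00013 VAR.
Step 9 — Apparent power: |S| = 0.02228 VA.
Step 10 — Power factor: PF = P/|S| = 1 (leading).

(a) P = 0.02228 W  (b) Q = -0.00013 VAR  (c) S = 0.02228 VA  (d) PF = 1 (leading)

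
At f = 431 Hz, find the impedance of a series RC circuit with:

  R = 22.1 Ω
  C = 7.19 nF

Step 1 — Angular frequency: ω = 2π·f = 2π·431 = 2708 rad/s.
Step 2 — Component impedances:
  R: Z = R = 22.1 Ω
  C: Z = 1/(jωC) = -j/(ω·C) = 0 - j5.136e+04 Ω
Step 3 — Series combination: Z_total = R + C = 22.1 - j5.136e+04 Ω = 5.136e+04∠-90.0° Ω.

Z = 22.1 - j5.136e+04 Ω = 5.136e+04∠-90.0° Ω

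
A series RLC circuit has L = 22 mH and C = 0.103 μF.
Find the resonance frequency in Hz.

Step 1 — Resonance condition Im(Z)=0 gives ω₀ = 1/√(LC).
Step 2 — ω₀ = 1/√(0.022·1.03e-07) = 2.101e+04 rad/s.
Step 3 — f₀ = ω₀/(2π) = 3343 Hz.

f₀ = 3343 Hz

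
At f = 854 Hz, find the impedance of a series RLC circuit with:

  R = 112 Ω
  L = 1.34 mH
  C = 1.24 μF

Step 1 — Angular frequency: ω = 2π·f = 2π·854 = 5366 rad/s.
Step 2 — Component impedances:
  R: Z = R = 112 Ω
  L: Z = jωL = j·5366·0.00134 = 0 + j7.19 Ω
  C: Z = 1/(jωC) = -j/(ω·C) = 0 - j150.3 Ω
Step 3 — Series combination: Z_total = R + L + C = 112 - j143.1 Ω = 181.7∠-52.0° Ω.

Z = 112 - j143.1 Ω = 181.7∠-52.0° Ω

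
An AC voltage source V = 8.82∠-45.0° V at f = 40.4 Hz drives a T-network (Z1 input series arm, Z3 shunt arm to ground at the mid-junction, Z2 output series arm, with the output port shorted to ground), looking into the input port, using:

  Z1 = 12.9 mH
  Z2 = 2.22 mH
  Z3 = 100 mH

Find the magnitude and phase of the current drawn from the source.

Step 1 — Angular frequency: ω = 2π·f = 2π·40.4 = 253.8 rad/s.
Step 2 — Component impedances:
  Z1: Z = jωL = j·253.8·0.0129 = 0 + j3.275 Ω
  Z2: Z = jωL = j·253.8·0.00222 = 0 + j0.5635 Ω
  Z3: Z = jωL = j·253.8·0.1 = 0 + j25.38 Ω
Step 3 — With the output port shorted to ground, the output series arm Z2 runs from the junction to ground; the shunt arm Z3 also runs from the junction to ground. They appear in parallel: Z3 || Z2 = 0 + j0.5513 Ω.
Step 4 — Series with input arm Z1: Z_in = Z1 + (Z3 || Z2) = 0 + j3.826 Ω = 3.826∠90.0° Ω.
Step 5 — Source phasor: V = 8.82∠-45.0° V = 6.237 - j6.237 V.
Step 6 — Ohm's law: I = V / Z_total = (6.237 - j6.237) / (0 + j3.826) = -1.63 - j1.63 A.
Step 7 — Convert to polar: |I| = 2.305 A, ∠I = -135.0°.

I = 2.305∠-135.0° A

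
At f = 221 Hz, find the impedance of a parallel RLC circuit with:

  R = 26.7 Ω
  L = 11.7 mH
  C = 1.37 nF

Step 1 — Angular frequency: ω = 2π·f = 2π·221 = 1389 rad/s.
Step 2 — Component impedances:
  R: Z = R = 26.7 Ω
  L: Z = jωL = j·1389·0.0117 = 0 + j16.25 Ω
  C: Z = 1/(jωC) = -j/(ω·C) = 0 - j5.257e+05 Ω
Step 3 — Parallel combination: 1/Z_total = 1/R + 1/L + 1/C; Z_total = 7.215 + j11.86 Ω = 13.88∠58.7° Ω.

Z = 7.215 + j11.86 Ω = 13.88∠58.7° Ω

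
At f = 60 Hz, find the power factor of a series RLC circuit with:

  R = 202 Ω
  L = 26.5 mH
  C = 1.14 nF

Step 1 — Angular frequency: ω = 2π·f = 2π·60 = 377 rad/s.
Step 2 — Component impedances:
  R: Z = R = 202 Ω
  L: Z = jωL = j·377·0.0265 = 0 + j9.99 Ω
  C: Z = 1/(jωC) = -j/(ω·C) = 0 - j2.327e+06 Ω
Step 3 — Series combination: Z_total = R + L + C = 202 - j2.327e+06 Ω = 2.327e+06∠-90.0° Ω.
Step 4 — Power factor: PF = cos(φ) = Re(Z)/|Z| = 202/2.327e+06 = 8.681e-05.
Step 5 — Type: Im(Z) = -2.327e+06 ⇒ leading (phase φ = -90.0°).

PF = 8.681e-05 (leading, φ = -90.0°)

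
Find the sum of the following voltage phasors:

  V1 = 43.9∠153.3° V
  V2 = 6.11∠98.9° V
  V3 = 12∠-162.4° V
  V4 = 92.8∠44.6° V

Step 1 — Convert each phasor to rectangular form:
  V1 = 43.9·(cos(153.3°) + j·sin(153.3°)) = -39.22 + j19.73 V
  V2 = 6.11·(cos(98.9°) + j·sin(98.9°)) = -0.9453 + j6.036 V
  V3 = 12·(cos(-162.4°) + j·sin(-162.4°)) = -11.44 - j3.628 V
  V4 = 92.8·(cos(44.6°) + j·sin(44.6°)) = 66.08 + j65.16 V
Step 2 — Sum components: V_total = 14.47 + j87.29 V.
Step 3 — Convert to polar: |V_total| = 88.48 V, ∠V_total = 80.6°.

V_total = 88.48∠80.6° V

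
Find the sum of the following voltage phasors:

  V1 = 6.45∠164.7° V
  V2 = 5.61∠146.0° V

Step 1 — Convert each phasor to rectangular form:
  V1 = 6.45·(cos(164.7°) + j·sin(164.7°)) = -6.221 + j1.702 V
  V2 = 5.61·(cos(146.0°) + j·sin(146.0°)) = -4.651 + j3.137 V
Step 2 — Sum components: V_total = -10.87 + j4.839 V.
Step 3 — Convert to polar: |V_total| = 11.9 V, ∠V_total = 156.0°.

V_total = 11.9∠156.0° V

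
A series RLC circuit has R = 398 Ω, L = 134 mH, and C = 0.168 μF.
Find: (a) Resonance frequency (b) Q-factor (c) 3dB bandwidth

Step 1 — Resonance condition Im(Z)=0 gives ω₀ = 1/√(LC).
Step 2 — ω₀ = 1/√(0.134·1.68e-07) = 6665 rad/s.
Step 3 — f₀ = ω₀/(2π) = 1061 Hz.
Step 4 — Series Q: Q = ω₀L/R = 6665·0.134/398 = 2.244.
Step 5 — 3dB bandwidth: Δω = ω₀/Q = 2970 rad/s; BW = Δω/(2π) = 472.7 Hz.

(a) f₀ = 1061 Hz  (b) Q = 2.244  (c) BW = 472.7 Hz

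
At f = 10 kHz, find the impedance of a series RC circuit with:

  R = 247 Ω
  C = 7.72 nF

Step 1 — Angular frequency: ω = 2π·f = 2π·1e+04 = 6.283e+04 rad/s.
Step 2 — Component impedances:
  R: Z = R = 247 Ω
  C: Z = 1/(jωC) = -j/(ω·C) = 0 - j2062 Ω
Step 3 — Series combination: Z_total = R + C = 247 - j2062 Ω = 2076∠-83.2° Ω.

Z = 247 - j2062 Ω = 2076∠-83.2° Ω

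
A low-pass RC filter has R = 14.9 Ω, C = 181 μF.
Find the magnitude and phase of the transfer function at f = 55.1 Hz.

Step 1 — Angular frequency: ω = 2π·55.1 = 346.2 rad/s.
Step 2 — Transfer function: H(jω) = 1/(1 + jωRC).
Step 3 — Denominator: 1 + jωRC = 1 + j·346.2·14.9·0.000181 = 1 + j0.9337.
Step 4 — H = 0.5343 - j0.4988.
Step 5 — Magnitude: |H| = 0.7309 (-2.7 dB); phase: φ = -43.0°.

|H| = 0.7309 (-2.7 dB), φ = -43.0°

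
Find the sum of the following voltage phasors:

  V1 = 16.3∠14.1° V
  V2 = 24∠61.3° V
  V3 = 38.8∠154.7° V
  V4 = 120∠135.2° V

Step 1 — Convert each phasor to rectangular form:
  V1 = 16.3·(cos(14.1°) + j·sin(14.1°)) = 15.81 + j3.971 V
  V2 = 24·(cos(61.3°) + j·sin(61.3°)) = 11.53 + j21.05 V
  V3 = 38.8·(cos(154.7°) + j·sin(154.7°)) = -35.08 + j16.58 V
  V4 = 120·(cos(135.2°) + j·sin(135.2°)) = -85.15 + j84.56 V
Step 2 — Sum components: V_total = -92.89 + j126.2 V.
Step 3 — Convert to polar: |V_total| = 156.7 V, ∠V_total = 126.4°.

V_total = 156.7∠126.4° V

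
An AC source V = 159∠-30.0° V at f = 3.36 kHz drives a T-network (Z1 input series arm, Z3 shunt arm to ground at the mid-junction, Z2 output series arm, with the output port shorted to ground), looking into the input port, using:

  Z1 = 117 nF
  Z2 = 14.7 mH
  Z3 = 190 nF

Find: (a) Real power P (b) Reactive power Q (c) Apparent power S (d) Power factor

Step 1 — Angular frequency: ω = 2π·f = 2π·3360 = 2.111e+04 rad/s.
Step 2 — Component impedances:
  Z1: Z = 1/(jωC) = -j/(ω·C) = 0 - j404.9 Ω
  Z2: Z = jωL = j·2.111e+04·0.0147 = 0 + j310.3 Ω
  Z3: Z = 1/(jωC) = -j/(ω·C) = 0 - j249.3 Ω
Step 3 — With the output port shorted to ground, the output series arm Z2 runs from the junction to ground; the shunt arm Z3 also runs from the junction to ground. They appear in parallel: Z3 || Z2 = 0 - j1268 Ω.
Step 4 — Series with input arm Z1: Z_in = Z1 + (Z3 || Z2) = 0 - j1672 Ω = 1672∠-90.0° Ω.
Step 5 — Source phasor: V = 159∠-30.0° V = 137.7 - j79.5 V.
Step 6 — Current: I = V / Z = 0.04754 + j0.08233 A = 0.09507∠60.0° A.
Step 7 — Complex power: S = V·I* = 0 - j15.12 VA.
Step 8 — Real power: P = Re(S) = 0 W.
Step 9 — Reactive power: Q = Im(S) = -15.12 VAR.
Step 10 — Apparent power: |S| = 15.12 VA.
Step 11 — Power factor: PF = P/|S| = 0 (leading).

(a) P = 0 W  (b) Q = -15.12 VAR  (c) S = 15.12 VA  (d) PF = 0 (leading)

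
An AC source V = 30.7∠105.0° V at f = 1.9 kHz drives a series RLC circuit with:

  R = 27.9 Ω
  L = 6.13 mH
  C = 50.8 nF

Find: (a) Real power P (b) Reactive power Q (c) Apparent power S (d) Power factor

Step 1 — Angular frequency: ω = 2π·f = 2π·1900 = 1.194e+04 rad/s.
Step 2 — Component impedances:
  R: Z = R = 27.9 Ω
  L: Z = jωL = j·1.194e+04·0.00613 = 0 + j73.18 Ω
  C: Z = 1/(jωC) = -j/(ω·C) = 0 - j1649 Ω
Step 3 — Series combination: Z_total = R + L + C = 27.9 - j1576 Ω = 1576∠-89.0° Ω.
Step 4 — Source phasor: V = 30.7∠105.0° V = -7.946 + j29.65 V.
Step 5 — Current: I = V / Z = -0.0189 - j0.004708 A = 0.01948∠-166.0° A.
Step 6 — Complex power: S = V·I* = 0.01059 - j0.5979 VA.
Step 7 — Real power: P = Re(S) = 0.01059 W.
Step 8 — Reactive power: Q = Im(S) = -0.5979 VAR.
Step 9 — Apparent power: |S| = 0.598 VA.
Step 10 — Power factor: PF = P/|S| = 0.0177 (leading).

(a) P = 0.01059 W  (b) Q = -0.5979 VAR  (c) S = 0.598 VA  (d) PF = 0.0177 (leading)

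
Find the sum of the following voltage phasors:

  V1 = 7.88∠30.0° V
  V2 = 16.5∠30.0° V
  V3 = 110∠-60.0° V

Step 1 — Convert each phasor to rectangular form:
  V1 = 7.88·(cos(30.0°) + j·sin(30.0°)) = 6.824 + j3.94 V
  V2 = 16.5·(cos(30.0°) + j·sin(30.0°)) = 14.29 + j8.25 V
  V3 = 110·(cos(-60.0°) + j·sin(-60.0°)) = 55 - j95.26 V
Step 2 — Sum components: V_total = 76.11 - j83.07 V.
Step 3 — Convert to polar: |V_total| = 112.7 V, ∠V_total = -47.5°.

V_total = 112.7∠-47.5° V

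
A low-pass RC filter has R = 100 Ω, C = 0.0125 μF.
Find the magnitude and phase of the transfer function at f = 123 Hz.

Step 1 — Angular frequency: ω = 2π·123 = 772.8 rad/s.
Step 2 — Transfer function: H(jω) = 1/(1 + jωRC).
Step 3 — Denominator: 1 + jωRC = 1 + j·772.8·100·1.25e-08 = 1 + j0.000966.
Step 4 — H = 1 - j0.000966.
Step 5 — Magnitude: |H| = 1 (-0.0 dB); phase: φ = -0.1°.

|H| = 1 (-0.0 dB), φ = -0.1°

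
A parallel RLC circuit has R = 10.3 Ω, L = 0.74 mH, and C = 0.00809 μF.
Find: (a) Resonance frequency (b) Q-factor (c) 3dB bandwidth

Step 1 — Resonance: ω₀ = 1/√(LC) = 1/√(0.00074·8.09e-09) = 4.087e+05 rad/s.
Step 2 — f₀ = ω₀/(2π) = 6.505e+04 Hz.
Step 3 — Parallel Q: Q = R/(ω₀L) = 10.3/(4.087e+05·0.00074) = 0.03406.
Step 4 — Bandwidth: Δω = ω₀/Q = 1.2e+07 rad/s; BW = Δω/(2π) = 1.91e+06 Hz.

(a) f₀ = 6.505e+04 Hz  (b) Q = 0.03406  (c) BW = 1.91e+06 Hz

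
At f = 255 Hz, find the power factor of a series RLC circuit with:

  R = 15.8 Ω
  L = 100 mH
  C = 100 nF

Step 1 — Angular frequency: ω = 2π·f = 2π·255 = 1602 rad/s.
Step 2 — Component impedances:
  R: Z = R = 15.8 Ω
  L: Z = jωL = j·1602·0.1 = 0 + j160.2 Ω
  C: Z = 1/(jωC) = -j/(ω·C) = 0 - j6241 Ω
Step 3 — Series combination: Z_total = R + L + C = 15.8 - j6081 Ω = 6081∠-89.9° Ω.
Step 4 — Power factor: PF = cos(φ) = Re(Z)/|Z| = 15.8/6081 = 0.002598.
Step 5 — Type: Im(Z) = -6081 ⇒ leading (phase φ = -89.9°).

PF = 0.002598 (leading, φ = -89.9°)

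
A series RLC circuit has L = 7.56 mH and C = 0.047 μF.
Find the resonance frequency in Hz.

Step 1 — Resonance condition Im(Z)=0 gives ω₀ = 1/√(LC).
Step 2 — ω₀ = 1/√(0.00756·4.7e-08) = 5.305e+04 rad/s.
Step 3 — f₀ = ω₀/(2π) = 8443 Hz.

f₀ = 8443 Hz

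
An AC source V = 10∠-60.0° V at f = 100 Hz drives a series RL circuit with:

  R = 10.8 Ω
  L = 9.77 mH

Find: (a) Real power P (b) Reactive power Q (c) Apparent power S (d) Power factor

Step 1 — Angular frequency: ω = 2π·f = 2π·100 = 628.3 rad/s.
Step 2 — Component impedances:
  R: Z = R = 10.8 Ω
  L: Z = jωL = j·628.3·0.00977 = 0 + j6.139 Ω
Step 3 — Series combination: Z_total = R + L = 10.8 + j6.139 Ω = 12.42∠29.6° Ω.
Step 4 — Source phasor: V = 10∠-60.0° V = 5 - j8.66 V.
Step 5 — Current: I = V / Z = 0.005427 - j0.805 A = 0.805∠-89.6° A.
Step 6 — Complex power: S = V·I* = 6.998 + j3.978 VA.
Step 7 — Real power: P = Re(S) = 6.998 W.
Step 8 — Reactive power: Q = Im(S) = 3.978 VAR.
Step 9 — Apparent power: |S| = 8.05 VA.
Step 10 — Power factor: PF = P/|S| = 0.8694 (lagging).

(a) P = 6.998 W  (b) Q = 3.978 VAR  (c) S = 8.05 VA  (d) PF = 0.8694 (lagging)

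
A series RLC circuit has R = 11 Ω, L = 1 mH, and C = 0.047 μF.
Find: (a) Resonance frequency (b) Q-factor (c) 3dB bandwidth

Step 1 — Resonance: ω₀ = 1/√(LC) = 1/√(0.001·4.7e-08) = 1.459e+05 rad/s.
Step 2 — f₀ = ω₀/(2π) = 2.322e+04 Hz.
Step 3 — Series Q: Q = ω₀L/R = 1.459e+05·0.001/11 = 13.26.
Step 4 — Bandwidth: Δω = ω₀/Q = 1.1e+04 rad/s; BW = Δω/(2π) = 1751 Hz.

(a) f₀ = 2.322e+04 Hz  (b) Q = 13.26  (c) BW = 1751 Hz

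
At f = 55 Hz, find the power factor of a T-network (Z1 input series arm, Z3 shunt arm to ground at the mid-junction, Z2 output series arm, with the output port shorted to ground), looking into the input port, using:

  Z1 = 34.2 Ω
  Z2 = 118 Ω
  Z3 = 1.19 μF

Step 1 — Angular frequency: ω = 2π·f = 2π·55 = 345.6 rad/s.
Step 2 — Component impedances:
  Z1: Z = R = 34.2 Ω
  Z2: Z = R = 118 Ω
  Z3: Z = 1/(jωC) = -j/(ω·C) = 0 - j2432 Ω
Step 3 — With the output port shorted to ground, the output series arm Z2 runs from the junction to ground; the shunt arm Z3 also runs from the junction to ground. They appear in parallel: Z3 || Z2 = 117.7 - j5.713 Ω.
Step 4 — Series with input arm Z1: Z_in = Z1 + (Z3 || Z2) = 151.9 - j5.713 Ω = 152∠-2.2° Ω.
Step 5 — Power factor: PF = cos(φ) = Re(Z)/|Z| = 151.9/152 = 0.9993.
Step 6 — Type: Im(Z) = -5.713 ⇒ leading (phase φ = -2.2°).

PF = 0.9993 (leading, φ = -2.2°)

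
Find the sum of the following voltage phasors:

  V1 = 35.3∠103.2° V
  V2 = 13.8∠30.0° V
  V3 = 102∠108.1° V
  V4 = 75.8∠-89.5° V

Step 1 — Convert each phasor to rectangular form:
  V1 = 35.3·(cos(103.2°) + j·sin(103.2°)) = -8.061 + j34.37 V
  V2 = 13.8·(cos(30.0°) + j·sin(30.0°)) = 11.95 + j6.9 V
  V3 = 102·(cos(108.1°) + j·sin(108.1°)) = -31.69 + j96.95 V
  V4 = 75.8·(cos(-89.5°) + j·sin(-89.5°)) = 0.6615 - j75.8 V
Step 2 — Sum components: V_total = -27.14 + j62.42 V.
Step 3 — Convert to polar: |V_total| = 68.07 V, ∠V_total = 113.5°.

V_total = 68.07∠113.5° V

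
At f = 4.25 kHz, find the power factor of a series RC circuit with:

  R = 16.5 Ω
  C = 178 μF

Step 1 — Angular frequency: ω = 2π·f = 2π·4250 = 2.67e+04 rad/s.
Step 2 — Component impedances:
  R: Z = R = 16.5 Ω
  C: Z = 1/(jωC) = -j/(ω·C) = 0 - j0.2104 Ω
Step 3 — Series combination: Z_total = R + C = 16.5 - j0.2104 Ω = 16.5∠-0.7° Ω.
Step 4 — Power factor: PF = cos(φ) = Re(Z)/|Z| = 16.5/16.501 = 0.9999.
Step 5 — Type: Im(Z) = -0.2104 ⇒ leading (phase φ = -0.7°).

PF = 0.9999 (leading, φ = -0.7°)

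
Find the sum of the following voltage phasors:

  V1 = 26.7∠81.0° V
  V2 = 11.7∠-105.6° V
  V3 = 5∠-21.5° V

Step 1 — Convert each phasor to rectangular form:
  V1 = 26.7·(cos(81.0°) + j·sin(81.0°)) = 4.177 + j26.37 V
  V2 = 11.7·(cos(-105.6°) + j·sin(-105.6°)) = -3.146 - j11.27 V
  V3 = 5·(cos(-21.5°) + j·sin(-21.5°)) = 4.652 - j1.833 V
Step 2 — Sum components: V_total = 5.683 + j13.27 V.
Step 3 — Convert to polar: |V_total| = 14.44 V, ∠V_total = 66.8°.

V_total = 14.44∠66.8° V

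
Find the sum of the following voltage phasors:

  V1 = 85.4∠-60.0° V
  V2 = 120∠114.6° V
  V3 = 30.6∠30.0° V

Step 1 — Convert each phasor to rectangular form:
  V1 = 85.4·(cos(-60.0°) + j·sin(-60.0°)) = 42.7 - j73.96 V
  V2 = 120·(cos(114.6°) + j·sin(114.6°)) = -49.95 + j109.1 V
  V3 = 30.6·(cos(30.0°) + j·sin(30.0°)) = 26.5 + j15.3 V
Step 2 — Sum components: V_total = 19.25 + j50.45 V.
Step 3 — Convert to polar: |V_total| = 54 V, ∠V_total = 69.1°.

V_total = 54∠69.1° V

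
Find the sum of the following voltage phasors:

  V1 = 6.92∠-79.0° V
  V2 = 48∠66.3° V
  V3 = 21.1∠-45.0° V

Step 1 — Convert each phasor to rectangular form:
  V1 = 6.92·(cos(-79.0°) + j·sin(-79.0°)) = 1.32 - j6.793 V
  V2 = 48·(cos(66.3°) + j·sin(66.3°)) = 19.29 + j43.95 V
  V3 = 21.1·(cos(-45.0°) + j·sin(-45.0°)) = 14.92 - j14.92 V
Step 2 — Sum components: V_total = 35.53 + j22.24 V.
Step 3 — Convert to polar: |V_total| = 41.92 V, ∠V_total = 32.0°.

V_total = 41.92∠32.0° V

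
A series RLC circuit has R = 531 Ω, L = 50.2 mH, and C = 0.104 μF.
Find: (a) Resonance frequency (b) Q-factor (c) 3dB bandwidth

Step 1 — Resonance: ω₀ = 1/√(LC) = 1/√(0.0502·1.04e-07) = 1.384e+04 rad/s.
Step 2 — f₀ = ω₀/(2π) = 2203 Hz.
Step 3 — Series Q: Q = ω₀L/R = 1.384e+04·0.0502/531 = 1.308.
Step 4 — Bandwidth: Δω = ω₀/Q = 1.058e+04 rad/s; BW = Δω/(2π) = 1683 Hz.

(a) f₀ = 2203 Hz  (b) Q = 1.308  (c) BW = 1683 Hz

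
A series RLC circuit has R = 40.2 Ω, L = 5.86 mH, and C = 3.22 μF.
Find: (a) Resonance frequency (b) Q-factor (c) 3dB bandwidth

Step 1 — Resonance: ω₀ = 1/√(LC) = 1/√(0.00586·3.22e-06) = 7280 rad/s.
Step 2 — f₀ = ω₀/(2π) = 1159 Hz.
Step 3 — Series Q: Q = ω₀L/R = 7280·0.00586/40.2 = 1.061.
Step 4 — Bandwidth: Δω = ω₀/Q = 6860 rad/s; BW = Δω/(2π) = 1092 Hz.

(a) f₀ = 1159 Hz  (b) Q = 1.061  (c) BW = 1092 Hz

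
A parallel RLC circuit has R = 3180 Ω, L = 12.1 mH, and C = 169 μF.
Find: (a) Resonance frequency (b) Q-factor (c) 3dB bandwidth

Step 1 — Resonance: ω₀ = 1/√(LC) = 1/√(0.0121·0.000169) = 699.3 rad/s.
Step 2 — f₀ = ω₀/(2π) = 111.3 Hz.
Step 3 — Parallel Q: Q = R/(ω₀L) = 3180/(699.3·0.0121) = 375.8.
Step 4 — Bandwidth: Δω = ω₀/Q = 1.861 rad/s; BW = Δω/(2π) = 0.2961 Hz.

(a) f₀ = 111.3 Hz  (b) Q = 375.8  (c) BW = 0.2961 Hz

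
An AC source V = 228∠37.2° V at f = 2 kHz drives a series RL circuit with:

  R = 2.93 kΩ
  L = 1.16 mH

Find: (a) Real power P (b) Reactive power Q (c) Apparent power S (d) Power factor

Step 1 — Angular frequency: ω = 2π·f = 2π·2000 = 1.257e+04 rad/s.
Step 2 — Component impedances:
  R: Z = R = 2930 Ω
  L: Z = jωL = j·1.257e+04·0.00116 = 0 + j14.58 Ω
Step 3 — Series combination: Z_total = R + L = 2930 + j14.58 Ω = 2930∠0.3° Ω.
Step 4 — Source phasor: V = 228∠37.2° V = 181.6 + j137.8 V.
Step 5 — Current: I = V / Z = 0.06222 + j0.04674 A = 0.07781∠36.9° A.
Step 6 — Complex power: S = V·I* = 17.74 + j0.08827 VA.
Step 7 — Real power: P = Re(S) = 17.74 W.
Step 8 — Reactive power: Q = Im(S) = 0.08827 VAR.
Step 9 — Apparent power: |S| = 17.74 VA.
Step 10 — Power factor: PF = P/|S| = 1 (lagging).

(a) P = 17.74 W  (b) Q = 0.08827 VAR  (c) S = 17.74 VA  (d) PF = 1 (lagging)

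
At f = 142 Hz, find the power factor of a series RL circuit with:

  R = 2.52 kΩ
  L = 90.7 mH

Step 1 — Angular frequency: ω = 2π·f = 2π·142 = 892.2 rad/s.
Step 2 — Component impedances:
  R: Z = R = 2520 Ω
  L: Z = jωL = j·892.2·0.0907 = 0 + j80.92 Ω
Step 3 — Series combination: Z_total = R + L = 2520 + j80.92 Ω = 2521∠1.8° Ω.
Step 4 — Power factor: PF = cos(φ) = Re(Z)/|Z| = 2520/2521.3 = 0.9995.
Step 5 — Type: Im(Z) = 80.92 ⇒ lagging (phase φ = 1.8°).

PF = 0.9995 (lagging, φ = 1.8°)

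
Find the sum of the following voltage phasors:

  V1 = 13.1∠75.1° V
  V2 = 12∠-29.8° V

Step 1 — Convert each phasor to rectangular form:
  V1 = 13.1·(cos(75.1°) + j·sin(75.1°)) = 3.368 + j12.66 V
  V2 = 12·(cos(-29.8°) + j·sin(-29.8°)) = 10.41 - j5.964 V
Step 2 — Sum components: V_total = 13.78 + j6.696 V.
Step 3 — Convert to polar: |V_total| = 15.32 V, ∠V_total = 25.9°.

V_total = 15.32∠25.9° V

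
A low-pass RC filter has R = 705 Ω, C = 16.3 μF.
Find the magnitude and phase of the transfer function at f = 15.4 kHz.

Step 1 — Angular frequency: ω = 2π·1.54e+04 = 9.676e+04 rad/s.
Step 2 — Transfer function: H(jω) = 1/(1 + jωRC).
Step 3 — Denominator: 1 + jωRC = 1 + j·9.676e+04·705·1.63e-05 = 1 + j1112.
Step 4 — H = 8.088e-07 - j0.0008993.
Step 5 — Magnitude: |H| = 0.0008993 (-60.9 dB); phase: φ = -89.9°.

|H| = 0.0008993 (-60.9 dB), φ = -89.9°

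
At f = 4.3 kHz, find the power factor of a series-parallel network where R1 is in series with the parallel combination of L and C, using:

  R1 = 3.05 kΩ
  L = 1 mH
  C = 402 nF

Step 1 — Angular frequency: ω = 2π·f = 2π·4300 = 2.702e+04 rad/s.
Step 2 — Component impedances:
  R1: Z = R = 3050 Ω
  L: Z = jωL = j·2.702e+04·0.001 = 0 + j27.02 Ω
  C: Z = 1/(jωC) = -j/(ω·C) = 0 - j92.07 Ω
Step 3 — Parallel branch: L || C = 1/(1/L + 1/C) = 0 + j38.24 Ω.
Step 4 — Series with R1: Z_total = R1 + (L || C) = 3050 + j38.24 Ω = 3050∠0.7° Ω.
Step 5 — Power factor: PF = cos(φ) = Re(Z)/|Z| = 3050/3050.2 = 0.9999.
Step 6 — Type: Im(Z) = 38.24 ⇒ lagging (phase φ = 0.7°).

PF = 0.9999 (lagging, φ = 0.7°)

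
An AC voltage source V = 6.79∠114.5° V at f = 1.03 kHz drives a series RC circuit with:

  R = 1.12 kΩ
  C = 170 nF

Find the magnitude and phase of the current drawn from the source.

Step 1 — Angular frequency: ω = 2π·f = 2π·1030 = 6472 rad/s.
Step 2 — Component impedances:
  R: Z = R = 1120 Ω
  C: Z = 1/(jωC) = -j/(ω·C) = 0 - j908.9 Ω
Step 3 — Series combination: Z_total = R + C = 1120 - j908.9 Ω = 1442∠-39.1° Ω.
Step 4 — Source phasor: V = 6.79∠114.5° V = -2.816 + j6.179 V.
Step 5 — Ohm's law: I = V / Z_total = (-2.816 + j6.179) / (1120 - j908.9) = -0.004215 + j0.002096 A.
Step 6 — Convert to polar: |I| = 0.004707 A, ∠I = 153.6°.

I = 0.004707∠153.6° A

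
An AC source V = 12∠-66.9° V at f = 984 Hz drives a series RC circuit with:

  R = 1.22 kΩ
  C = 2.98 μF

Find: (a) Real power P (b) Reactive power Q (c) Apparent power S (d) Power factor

Step 1 — Angular frequency: ω = 2π·f = 2π·984 = 6183 rad/s.
Step 2 — Component impedances:
  R: Z = R = 1220 Ω
  C: Z = 1/(jωC) = -j/(ω·C) = 0 - j54.28 Ω
Step 3 — Series combination: Z_total = R + C = 1220 - j54.28 Ω = 1221∠-2.5° Ω.
Step 4 — Source phasor: V = 12∠-66.9° V = 4.708 - j11.04 V.
Step 5 — Current: I = V / Z = 0.004253 - j0.008858 A = 0.009826∠-64.4° A.
Step 6 — Complex power: S = V·I* = 0.1178 - j0.005241 VA.
Step 7 — Real power: P = Re(S) = 0.1178 W.
Step 8 — Reactive power: Q = Im(S) = -0.005241 VAR.
Step 9 — Apparent power: |S| = 0.1179 VA.
Step 10 — Power factor: PF = P/|S| = 0.999 (leading).

(a) P = 0.1178 W  (b) Q = -0.005241 VAR  (c) S = 0.1179 VA  (d) PF = 0.999 (leading)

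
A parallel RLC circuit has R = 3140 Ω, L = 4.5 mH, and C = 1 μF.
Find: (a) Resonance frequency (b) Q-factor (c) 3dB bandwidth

Step 1 — Resonance: ω₀ = 1/√(LC) = 1/√(0.0045·1e-06) = 1.491e+04 rad/s.
Step 2 — f₀ = ω₀/(2π) = 2373 Hz.
Step 3 — Parallel Q: Q = R/(ω₀L) = 3140/(1.491e+04·0.0045) = 46.81.
Step 4 — Bandwidth: Δω = ω₀/Q = 318.5 rad/s; BW = Δω/(2π) = 50.69 Hz.

(a) f₀ = 2373 Hz  (b) Q = 46.81  (c) BW = 50.69 Hz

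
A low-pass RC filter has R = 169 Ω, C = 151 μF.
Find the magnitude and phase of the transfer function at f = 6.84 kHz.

Step 1 — Angular frequency: ω = 2π·6840 = 4.298e+04 rad/s.
Step 2 — Transfer function: H(jω) = 1/(1 + jωRC).
Step 3 — Denominator: 1 + jωRC = 1 + j·4.298e+04·169·0.000151 = 1 + j1097.
Step 4 — H = 8.314e-07 - j0.0009118.
Step 5 — Magnitude: |H| = 0.0009118 (-60.8 dB); phase: φ = -89.9°.

|H| = 0.0009118 (-60.8 dB), φ = -89.9°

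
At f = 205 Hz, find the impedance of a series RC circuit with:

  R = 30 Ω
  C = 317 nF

Step 1 — Angular frequency: ω = 2π·f = 2π·205 = 1288 rad/s.
Step 2 — Component impedances:
  R: Z = R = 30 Ω
  C: Z = 1/(jωC) = -j/(ω·C) = 0 - j2449 Ω
Step 3 — Series combination: Z_total = R + C = 30 - j2449 Ω = 2449∠-89.3° Ω.

Z = 30 - j2449 Ω = 2449∠-89.3° Ω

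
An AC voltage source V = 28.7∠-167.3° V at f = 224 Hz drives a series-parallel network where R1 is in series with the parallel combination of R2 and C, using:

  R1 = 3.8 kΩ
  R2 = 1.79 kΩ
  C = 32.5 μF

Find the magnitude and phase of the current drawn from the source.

Step 1 — Angular frequency: ω = 2π·f = 2π·224 = 1407 rad/s.
Step 2 — Component impedances:
  R1: Z = R = 3800 Ω
  R2: Z = R = 1790 Ω
  C: Z = 1/(jωC) = -j/(ω·C) = 0 - j21.86 Ω
Step 3 — Parallel branch: R2 || C = 1/(1/R2 + 1/C) = 0.267 - j21.86 Ω.
Step 4 — Series with R1: Z_total = R1 + (R2 || C) = 3800 - j21.86 Ω = 3800∠-0.3° Ω.
Step 5 — Source phasor: V = 28.7∠-167.3° V = -28 - j6.31 V.
Step 6 — Ohm's law: I = V / Z_total = (-28 - j6.31) / (3800 - j21.86) = -0.007358 - j0.001703 A.
Step 7 — Convert to polar: |I| = 0.007552 A, ∠I = -167.0°.

I = 0.007552∠-167.0° A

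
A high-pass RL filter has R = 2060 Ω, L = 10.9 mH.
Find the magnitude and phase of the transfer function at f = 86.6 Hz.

Step 1 — Angular frequency: ω = 2π·86.6 = 544.1 rad/s.
Step 2 — Transfer function: H(jω) = jωL/(R + jωL).
Step 3 — Numerator jωL = j·5.931; denominator R + jωL = 2060 + j5.931.
Step 4 — H = 8.289e-06 + j0.002879.
Step 5 — Magnitude: |H| = 0.002879 (-50.8 dB); phase: φ = 89.8°.

|H| = 0.002879 (-50.8 dB), φ = 89.8°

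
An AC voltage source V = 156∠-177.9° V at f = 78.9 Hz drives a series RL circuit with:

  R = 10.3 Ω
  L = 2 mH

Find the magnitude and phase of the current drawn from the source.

Step 1 — Angular frequency: ω = 2π·f = 2π·78.9 = 495.7 rad/s.
Step 2 — Component impedances:
  R: Z = R = 10.3 Ω
  L: Z = jωL = j·495.7·0.002 = 0 + j0.9915 Ω
Step 3 — Series combination: Z_total = R + L = 10.3 + j0.9915 Ω = 10.35∠5.5° Ω.
Step 4 — Source phasor: V = 156∠-177.9° V = -155.9 - j5.716 V.
Step 5 — Ohm's law: I = V / Z_total = (-155.9 - j5.716) / (10.3 + j0.9915) = -15.05 + j0.8937 A.
Step 6 — Convert to polar: |I| = 15.08 A, ∠I = 176.6°.

I = 15.08∠176.6° A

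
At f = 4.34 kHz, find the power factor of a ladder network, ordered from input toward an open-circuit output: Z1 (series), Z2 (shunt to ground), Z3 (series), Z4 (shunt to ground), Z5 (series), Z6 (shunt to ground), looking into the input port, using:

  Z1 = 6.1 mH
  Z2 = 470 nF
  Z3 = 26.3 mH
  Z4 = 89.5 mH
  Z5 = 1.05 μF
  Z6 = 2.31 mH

Step 1 — Angular frequency: ω = 2π·f = 2π·4340 = 2.727e+04 rad/s.
Step 2 — Component impedances:
  Z1: Z = jωL = j·2.727e+04·0.0061 = 0 + j166.3 Ω
  Z2: Z = 1/(jωC) = -j/(ω·C) = 0 - j78.02 Ω
  Z3: Z = jωL = j·2.727e+04·0.0263 = 0 + j717.2 Ω
  Z4: Z = jωL = j·2.727e+04·0.0895 = 0 + j2441 Ω
  Z5: Z = 1/(jωC) = -j/(ω·C) = 0 - j34.93 Ω
  Z6: Z = jωL = j·2.727e+04·0.00231 = 0 + j62.99 Ω
Step 3 — Ladder network (open output): work backward from the far end, alternating series and parallel combinations. Z_in = 0 + j79.19 Ω = 79.19∠90.0° Ω.
Step 4 — Power factor: PF = cos(φ) = Re(Z)/|Z| = 0/79.19 = 0.
Step 5 — Type: Im(Z) = 79.19 ⇒ lagging (phase φ = 90.0°).

PF = 0 (lagging, φ = 90.0°)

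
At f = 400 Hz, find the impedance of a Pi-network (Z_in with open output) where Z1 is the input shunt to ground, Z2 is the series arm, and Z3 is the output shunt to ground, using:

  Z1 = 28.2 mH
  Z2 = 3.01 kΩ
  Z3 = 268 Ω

Step 1 — Angular frequency: ω = 2π·f = 2π·400 = 2513 rad/s.
Step 2 — Component impedances:
  Z1: Z = jωL = j·2513·0.0282 = 0 + j70.87 Ω
  Z2: Z = R = 3010 Ω
  Z3: Z = R = 268 Ω
Step 3 — With open output, the series arm Z2 and the output shunt Z3 appear in series to ground: Z2 + Z3 = 3278 Ω.
Step 4 — Parallel with input shunt Z1: Z_in = Z1 || (Z2 + Z3) = 1.532 + j70.84 Ω = 70.86∠88.8° Ω.

Z = 1.532 + j70.84 Ω = 70.86∠88.8° Ω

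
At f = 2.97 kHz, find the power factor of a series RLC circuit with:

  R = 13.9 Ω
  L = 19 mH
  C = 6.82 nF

Step 1 — Angular frequency: ω = 2π·f = 2π·2970 = 1.866e+04 rad/s.
Step 2 — Component impedances:
  R: Z = R = 13.9 Ω
  L: Z = jωL = j·1.866e+04·0.019 = 0 + j354.6 Ω
  C: Z = 1/(jωC) = -j/(ω·C) = 0 - j7857 Ω
Step 3 — Series combination: Z_total = R + L + C = 13.9 - j7503 Ω = 7503∠-89.9° Ω.
Step 4 — Power factor: PF = cos(φ) = Re(Z)/|Z| = 13.9/7503 = 0.001853.
Step 5 — Type: Im(Z) = -7503 ⇒ leading (phase φ = -89.9°).

PF = 0.001853 (leading, φ = -89.9°)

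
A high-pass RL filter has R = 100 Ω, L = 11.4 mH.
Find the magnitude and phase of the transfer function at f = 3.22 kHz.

Step 1 — Angular frequency: ω = 2π·3220 = 2.023e+04 rad/s.
Step 2 — Transfer function: H(jω) = jωL/(R + jωL).
Step 3 — Numerator jωL = j·230.6; denominator R + jωL = 100 + j230.6.
Step 4 — H = 0.8418 + j0.365.
Step 5 — Magnitude: |H| = 0.9175 (-0.7 dB); phase: φ = 23.4°.

|H| = 0.9175 (-0.7 dB), φ = 23.4°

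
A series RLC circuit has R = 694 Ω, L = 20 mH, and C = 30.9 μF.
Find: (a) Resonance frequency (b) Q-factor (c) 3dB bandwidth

Step 1 — Resonance: ω₀ = 1/√(LC) = 1/√(0.02·3.09e-05) = 1272 rad/s.
Step 2 — f₀ = ω₀/(2π) = 202.5 Hz.
Step 3 — Series Q: Q = ω₀L/R = 1272·0.02/694 = 0.03666.
Step 4 — Bandwidth: Δω = ω₀/Q = 3.47e+04 rad/s; BW = Δω/(2π) = 5523 Hz.

(a) f₀ = 202.5 Hz  (b) Q = 0.03666  (c) BW = 5523 Hz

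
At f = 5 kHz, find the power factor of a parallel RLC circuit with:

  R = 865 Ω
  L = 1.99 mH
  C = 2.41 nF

Step 1 — Angular frequency: ω = 2π·f = 2π·5000 = 3.142e+04 rad/s.
Step 2 — Component impedances:
  R: Z = R = 865 Ω
  L: Z = jωL = j·3.142e+04·0.00199 = 0 + j62.52 Ω
  C: Z = 1/(jωC) = -j/(ω·C) = 0 - j1.321e+04 Ω
Step 3 — Parallel combination: 1/Z_total = 1/R + 1/L + 1/C; Z_total = 4.538 + j62.49 Ω = 62.65∠85.8° Ω.
Step 4 — Power factor: PF = cos(φ) = Re(Z)/|Z| = 4.538/62.65 = 0.07243.
Step 5 — Type: Im(Z) = 62.49 ⇒ lagging (phase φ = 85.8°).

PF = 0.07243 (lagging, φ = 85.8°)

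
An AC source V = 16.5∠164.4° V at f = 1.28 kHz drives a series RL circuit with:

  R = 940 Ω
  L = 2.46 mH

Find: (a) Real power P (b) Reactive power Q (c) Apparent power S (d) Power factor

Step 1 — Angular frequency: ω = 2π·f = 2π·1280 = 8042 rad/s.
Step 2 — Component impedances:
  R: Z = R = 940 Ω
  L: Z = jωL = j·8042·0.00246 = 0 + j19.78 Ω
Step 3 — Series combination: Z_total = R + L = 940 + j19.78 Ω = 940.2∠1.2° Ω.
Step 4 — Source phasor: V = 16.5∠164.4° V = -15.89 + j4.437 V.
Step 5 — Current: I = V / Z = -0.0168 + j0.005074 A = 0.01755∠163.2° A.
Step 6 — Complex power: S = V·I* = 0.2895 + j0.006093 VA.
Step 7 — Real power: P = Re(S) = 0.2895 W.
Step 8 — Reactive power: Q = Im(S) = 0.006093 VAR.
Step 9 — Apparent power: |S| = 0.2896 VA.
Step 10 — Power factor: PF = P/|S| = 0.9998 (lagging).

(a) P = 0.2895 W  (b) Q = 0.006093 VAR  (c) S = 0.2896 VA  (d) PF = 0.9998 (lagging)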